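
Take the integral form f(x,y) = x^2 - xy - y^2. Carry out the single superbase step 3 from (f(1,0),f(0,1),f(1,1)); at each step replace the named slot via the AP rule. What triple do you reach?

start (1,-1,-1) = (f(1,0),f(0,1),f(1,1))
replace slot 3: 2·(1+(-1)) − (-1) = 1 → (1,-1,1)

1,-1,1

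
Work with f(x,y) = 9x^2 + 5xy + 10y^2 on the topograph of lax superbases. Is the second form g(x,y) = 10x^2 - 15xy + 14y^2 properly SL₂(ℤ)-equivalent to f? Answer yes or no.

D₁ = -335, D₂ = -335
f: reduced (well bottom): (9,5,10) with a≤c, −a<b≤a
g: translate: b→5 (≡-15 mod 20), so (10,-15,14)→(10,5,9)
g: flip: (10,5,9)→(9,-5,10)
g: reduced (well bottom): (9,-5,10) with a≤c, −a<b≤a
reduced forms (9, 5, 10) vs (9, -5, 10) ⇒ inequivalent

no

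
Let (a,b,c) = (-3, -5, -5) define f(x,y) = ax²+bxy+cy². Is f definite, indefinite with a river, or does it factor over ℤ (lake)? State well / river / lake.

D = b²−4ac = (-5)² − 4·(-3)·(-5) = -35
D < 0 ⇒ definite ⇒ every region one sign ⇒ single well

well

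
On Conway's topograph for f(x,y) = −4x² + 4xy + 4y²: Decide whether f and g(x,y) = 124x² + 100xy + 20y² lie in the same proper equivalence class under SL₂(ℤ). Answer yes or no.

D₁ = 80, D₂ = 80
river cycle of f (length 2): (4, 4, -4), (-4, 4, 4)
river cycle of g (length 2): (4, 4, -4), (-4, 4, 4)
cycles coincide ⇒ equivalent

yes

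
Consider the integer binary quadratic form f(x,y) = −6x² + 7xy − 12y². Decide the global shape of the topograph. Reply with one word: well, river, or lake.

D = b²−4ac = 7² − 4·(-6)·(-12) = -239
D < 0 ⇒ definite ⇒ every region one sign ⇒ single well

well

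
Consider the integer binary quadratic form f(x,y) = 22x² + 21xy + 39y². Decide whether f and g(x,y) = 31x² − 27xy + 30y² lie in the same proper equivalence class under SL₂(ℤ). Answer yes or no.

D₁ = -2991, D₂ = -2991
f: reduced (well bottom): (22,21,39) with a≤c, −a<b≤a
g: flip: (31,-27,30)→(30,27,31)
g: reduced (well bottom): (30,27,31) with a≤c, −a<b≤a
reduced forms (22, 21, 39) vs (30, 27, 31) ⇒ inequivalent

no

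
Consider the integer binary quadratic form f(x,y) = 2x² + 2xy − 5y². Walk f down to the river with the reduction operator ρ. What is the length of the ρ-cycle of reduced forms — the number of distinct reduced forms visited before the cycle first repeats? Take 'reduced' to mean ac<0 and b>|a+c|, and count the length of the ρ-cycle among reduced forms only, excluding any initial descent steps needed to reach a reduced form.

D = 44, ⌊√D⌋ = 6
descent: ρ → (-5,-2,2)
descent: ρ → (2,6,-1)  [lands on river]
river: ρ → (-1,6,2)
ρ-cycle length = 2 (tail of 2 descent steps not counted)

2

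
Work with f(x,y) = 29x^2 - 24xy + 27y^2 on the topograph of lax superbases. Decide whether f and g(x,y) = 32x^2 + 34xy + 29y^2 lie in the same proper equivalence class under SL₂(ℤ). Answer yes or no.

D₁ = -2556, D₂ = -2556
f: flip: (29,-24,27)→(27,24,29)
f: reduced (well bottom): (27,24,29) with a≤c, −a<b≤a
g: translate: b→-30 (≡34 mod 64), so (32,34,29)→(32,-30,27)
g: flip: (32,-30,27)→(27,30,32)
g: translate: b→-24 (≡30 mod 54), so (27,30,32)→(27,-24,29)
g: reduced (well bottom): (27,-24,29) with a≤c, −a<b≤a
reduced forms (27, 24, 29) vs (27, -24, 29) ⇒ inequivalent

no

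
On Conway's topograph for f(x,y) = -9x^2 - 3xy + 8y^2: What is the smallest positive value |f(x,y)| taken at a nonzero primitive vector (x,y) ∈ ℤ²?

descent: ρ → (8,3,-9)  [lands on river]
river: ρ → (-9,15,2)
river: ρ → (2,17,-1)
river: ρ → (-1,17,2)
river: ρ → (2,15,-9)
river: ρ → (-9,3,8)
river: ρ → (8,13,-4)
river: ρ → (-4,11,11)
river: ρ → (11,11,-4)
river: ρ → (-4,13,8)
closes: descent 1, river 10
min |a| on river = 1

1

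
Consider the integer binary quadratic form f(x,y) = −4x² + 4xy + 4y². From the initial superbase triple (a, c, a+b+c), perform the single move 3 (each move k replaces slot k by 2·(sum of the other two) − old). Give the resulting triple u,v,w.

start (-4,4,4) = (f(1,0),f(0,1),f(1,1))
replace slot 3: 2·((-4)+4) − 4 = -4 → (-4,4,-4)

-4,4,-4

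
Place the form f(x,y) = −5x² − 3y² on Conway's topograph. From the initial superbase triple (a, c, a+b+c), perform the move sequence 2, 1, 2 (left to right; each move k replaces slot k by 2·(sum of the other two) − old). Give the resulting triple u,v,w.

start (-5,-3,-8) = (f(1,0),f(0,1),f(1,1))
replace slot 2: 2·((-5)+(-8)) − (-3) = -23 → (-5,-23,-8)
replace slot 1: 2·((-23)+(-8)) − (-5) = -57 → (-57,-23,-8)
replace slot 2: 2·((-57)+(-8)) − (-23) = -107 → (-57,-107,-8)

-57,-107,-8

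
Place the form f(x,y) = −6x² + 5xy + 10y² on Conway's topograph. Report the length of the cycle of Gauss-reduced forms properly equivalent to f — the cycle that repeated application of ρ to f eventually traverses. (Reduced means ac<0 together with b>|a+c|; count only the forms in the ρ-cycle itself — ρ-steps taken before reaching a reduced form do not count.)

D = 265, ⌊√D⌋ = 16
river: ρ → (10,15,-1)
river: ρ → (-1,15,10)
river: ρ → (10,5,-6)
river: ρ → (-6,7,9)
river: ρ → (9,11,-4)
river: ρ → (-4,13,6)
river: ρ → (6,11,-6)
river: ρ → (-6,13,4)
river: ρ → (4,11,-9)
river: ρ → (-9,7,6)
river: ρ → (6,5,-10)
river: ρ → (-10,15,1)
river: ρ → (1,15,-10)
river: ρ → (-10,5,6)
river: ρ → (6,7,-9)
river: ρ → (-9,11,4)
river: ρ → (4,13,-6)
river: ρ → (-6,11,6)
river: ρ → (6,13,-4)
river: ρ → (-4,11,9)
river: ρ → (9,7,-6)
river: ρ → (-6,5,10)
ρ-cycle length = 22 (tail of 0 descent steps not counted)

22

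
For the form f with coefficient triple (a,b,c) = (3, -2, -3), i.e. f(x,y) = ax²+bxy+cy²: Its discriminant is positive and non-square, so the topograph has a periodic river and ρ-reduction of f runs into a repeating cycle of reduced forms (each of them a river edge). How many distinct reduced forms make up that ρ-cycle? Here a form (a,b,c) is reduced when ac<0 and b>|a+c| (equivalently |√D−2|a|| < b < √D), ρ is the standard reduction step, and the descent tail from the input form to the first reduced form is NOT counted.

D = 40, ⌊√D⌋ = 6
descent: ρ → (-3,2,3)  [lands on river]
river: ρ → (3,4,-2)
river: ρ → (-2,4,3)
river: ρ → (3,2,-3)
river: ρ → (-3,4,2)
river: ρ → (2,4,-3)
ρ-cycle length = 6 (tail of 1 descent step not counted)

6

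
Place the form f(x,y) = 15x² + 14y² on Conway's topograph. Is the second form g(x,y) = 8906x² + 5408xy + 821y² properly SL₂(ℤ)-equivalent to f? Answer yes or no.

D₁ = -840, D₂ = -840
f: flip: (15,0,14)→(14,0,15)
f: reduced (well bottom): (14,0,15) with a≤c, −a<b≤a
g: flip: (8906,5408,821)→(821,-5408,8906)
g: translate: b→-482 (≡-5408 mod 1642), so (821,-5408,8906)→(821,-482,71)
g: flip: (821,-482,71)→(71,482,821)
g: translate: b→56 (≡482 mod 142), so (71,482,821)→(71,56,14)
g: flip: (71,56,14)→(14,-56,71)
g: translate: b→0 (≡-56 mod 28), so (14,-56,71)→(14,0,15)
g: reduced (well bottom): (14,0,15) with a≤c, −a<b≤a
reduced forms (14, 0, 15) vs (14, 0, 15) ⇒ equivalent

yes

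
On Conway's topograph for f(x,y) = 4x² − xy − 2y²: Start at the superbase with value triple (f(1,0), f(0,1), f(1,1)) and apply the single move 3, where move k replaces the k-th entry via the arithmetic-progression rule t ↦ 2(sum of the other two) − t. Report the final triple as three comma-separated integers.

start (4,-2,1) = (f(1,0),f(0,1),f(1,1))
replace slot 3: 2·(4+(-2)) − 1 = 3 → (4,-2,3)

4,-2,3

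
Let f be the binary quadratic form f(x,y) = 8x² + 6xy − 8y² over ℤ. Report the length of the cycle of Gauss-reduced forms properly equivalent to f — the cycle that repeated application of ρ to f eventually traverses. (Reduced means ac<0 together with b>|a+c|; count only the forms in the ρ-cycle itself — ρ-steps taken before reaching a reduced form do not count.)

D = 292, ⌊√D⌋ = 17
river: ρ → (-8,10,6)
river: ρ → (6,14,-4)
river: ρ → (-4,10,12)
river: ρ → (12,14,-2)
river: ρ → (-2,14,12)
river: ρ → (12,10,-4)
river: ρ → (-4,14,6)
river: ρ → (6,10,-8)
river: ρ → (-8,6,8)
river: ρ → (8,10,-6)
river: ρ → (-6,14,4)
river: ρ → (4,10,-12)
river: ρ → (-12,14,2)
river: ρ → (2,14,-12)
river: ρ → (-12,10,4)
river: ρ → (4,14,-6)
river: ρ → (-6,10,8)
river: ρ → (8,6,-8)
ρ-cycle length = 18 (tail of 0 descent steps not counted)

18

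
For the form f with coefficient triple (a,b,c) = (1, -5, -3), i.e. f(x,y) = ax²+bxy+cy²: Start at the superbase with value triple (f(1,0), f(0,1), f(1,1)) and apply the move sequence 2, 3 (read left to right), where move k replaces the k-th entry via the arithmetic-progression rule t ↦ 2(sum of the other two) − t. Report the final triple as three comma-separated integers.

start (1,-3,-7) = (f(1,0),f(0,1),f(1,1))
replace slot 2: 2·(1+(-7)) − (-3) = -9 → (1,-9,-7)
replace slot 3: 2·(1+(-9)) − (-7) = -9 → (1,-9,-9)

1,-9,-9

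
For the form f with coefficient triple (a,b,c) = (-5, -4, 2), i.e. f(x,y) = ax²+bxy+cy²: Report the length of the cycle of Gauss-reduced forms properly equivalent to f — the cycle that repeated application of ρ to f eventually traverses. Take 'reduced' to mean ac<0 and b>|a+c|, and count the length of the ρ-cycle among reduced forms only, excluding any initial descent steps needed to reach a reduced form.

D = 56, ⌊√D⌋ = 7
descent: ρ → (2,4,-5)  [lands on river]
river: ρ → (-5,6,1)
river: ρ → (1,6,-5)
river: ρ → (-5,4,2)
ρ-cycle length = 4 (tail of 1 descent step not counted)

4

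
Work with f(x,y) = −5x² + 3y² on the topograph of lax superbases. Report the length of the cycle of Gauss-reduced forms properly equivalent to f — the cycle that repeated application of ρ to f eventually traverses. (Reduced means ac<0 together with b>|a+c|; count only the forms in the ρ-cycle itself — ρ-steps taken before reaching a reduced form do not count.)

D = 60, ⌊√D⌋ = 7
descent: ρ → (3,6,-2)  [lands on river]
river: ρ → (-2,6,3)
ρ-cycle length = 2 (tail of 1 descent step not counted)

2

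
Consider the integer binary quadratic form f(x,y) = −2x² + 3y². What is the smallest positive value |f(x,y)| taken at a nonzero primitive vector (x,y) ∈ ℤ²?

descent: ρ → (3,0,-2)
descent: ρ → (-2,4,1)  [lands on river]
river: ρ → (1,4,-2)
closes: descent 2, river 2
min |a| on river = 1

1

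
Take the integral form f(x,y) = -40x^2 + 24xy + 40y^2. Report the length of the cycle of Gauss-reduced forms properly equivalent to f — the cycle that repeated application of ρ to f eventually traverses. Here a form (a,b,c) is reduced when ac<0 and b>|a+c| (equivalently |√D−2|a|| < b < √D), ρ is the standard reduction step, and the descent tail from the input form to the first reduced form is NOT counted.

D = 6976, ⌊√D⌋ = 83
river: ρ → (40,56,-24)
river: ρ → (-24,40,56)
river: ρ → (56,72,-8)
river: ρ → (-8,72,56)
river: ρ → (56,40,-24)
river: ρ → (-24,56,40)
river: ρ → (40,24,-40)
river: ρ → (-40,56,24)
river: ρ → (24,40,-56)
river: ρ → (-56,72,8)
river: ρ → (8,72,-56)
river: ρ → (-56,40,24)
river: ρ → (24,56,-40)
river: ρ → (-40,24,40)
ρ-cycle length = 14 (tail of 0 descent steps not counted)

14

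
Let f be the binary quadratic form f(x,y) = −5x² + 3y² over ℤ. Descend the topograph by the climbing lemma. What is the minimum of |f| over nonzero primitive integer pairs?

descent: ρ → (3,6,-2)  [lands on river]
river: ρ → (-2,6,3)
closes: descent 1, river 2
min |a| on river = 2

2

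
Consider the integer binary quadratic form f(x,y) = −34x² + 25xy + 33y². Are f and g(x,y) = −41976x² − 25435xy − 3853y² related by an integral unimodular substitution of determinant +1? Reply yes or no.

D₁ = 5113, D₂ = 5113
river cycle of f (length 154): (33, 41, -26), (-26, 63, 11), (11, 69, -8), (-8, 59, 51), (51, 43, -16), (-16, 53, 36), (36, 19, -33), (-33, 47, 22), (22, 41, -39), (-39, 37, 24), … (144 more)
river cycle of g (length 154): (-34, 25, 33), (33, 41, -26), (-26, 63, 11), (11, 69, -8), (-8, 59, 51), (51, 43, -16), (-16, 53, 36), (36, 19, -33), (-33, 47, 22), (22, 41, -39), … (144 more)
cycles coincide ⇒ equivalent

yes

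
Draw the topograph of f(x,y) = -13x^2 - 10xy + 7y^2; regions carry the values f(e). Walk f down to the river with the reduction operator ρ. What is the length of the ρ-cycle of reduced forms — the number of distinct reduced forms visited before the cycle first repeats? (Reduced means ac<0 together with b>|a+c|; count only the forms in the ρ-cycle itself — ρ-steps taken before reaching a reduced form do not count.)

D = 464, ⌊√D⌋ = 21
descent: ρ → (7,10,-13)  [lands on river]
river: ρ → (-13,16,4)
river: ρ → (4,16,-13)
river: ρ → (-13,10,7)
river: ρ → (7,18,-5)
river: ρ → (-5,12,16)
river: ρ → (16,20,-1)
river: ρ → (-1,20,16)
river: ρ → (16,12,-5)
river: ρ → (-5,18,7)
ρ-cycle length = 10 (tail of 1 descent step not counted)

10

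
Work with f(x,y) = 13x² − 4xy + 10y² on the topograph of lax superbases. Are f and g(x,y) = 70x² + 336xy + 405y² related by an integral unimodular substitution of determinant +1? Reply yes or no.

D₁ = -504, D₂ = -504
f: flip: (13,-4,10)→(10,4,13)
f: reduced (well bottom): (10,4,13) with a≤c, −a<b≤a
g: translate: b→56 (≡336 mod 140), so (70,336,405)→(70,56,13)
g: flip: (70,56,13)→(13,-56,70)
g: translate: b→-4 (≡-56 mod 26), so (13,-56,70)→(13,-4,10)
g: flip: (13,-4,10)→(10,4,13)
g: reduced (well bottom): (10,4,13) with a≤c, −a<b≤a
reduced forms (10, 4, 13) vs (10, 4, 13) ⇒ equivalent

yes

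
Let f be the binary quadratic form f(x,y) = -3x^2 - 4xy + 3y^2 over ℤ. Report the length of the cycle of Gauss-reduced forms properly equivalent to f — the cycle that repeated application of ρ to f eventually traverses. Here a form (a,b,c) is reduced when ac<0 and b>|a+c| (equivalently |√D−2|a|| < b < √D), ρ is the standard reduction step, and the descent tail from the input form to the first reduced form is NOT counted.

D = 52, ⌊√D⌋ = 7
descent: ρ → (3,4,-3)  [lands on river]
river: ρ → (-3,2,4)
river: ρ → (4,6,-1)
river: ρ → (-1,6,4)
river: ρ → (4,2,-3)
river: ρ → (-3,4,3)
river: ρ → (3,2,-4)
river: ρ → (-4,6,1)
river: ρ → (1,6,-4)
river: ρ → (-4,2,3)
ρ-cycle length = 10 (tail of 1 descent step not counted)

10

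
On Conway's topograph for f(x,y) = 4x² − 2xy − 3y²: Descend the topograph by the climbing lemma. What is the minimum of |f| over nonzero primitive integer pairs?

descent: ρ → (-3,2,4)  [lands on river]
river: ρ → (4,6,-1)
river: ρ → (-1,6,4)
river: ρ → (4,2,-3)
river: ρ → (-3,4,3)
river: ρ → (3,2,-4)
river: ρ → (-4,6,1)
river: ρ → (1,6,-4)
river: ρ → (-4,2,3)
river: ρ → (3,4,-3)
closes: descent 1, river 10
min |a| on river = 1

1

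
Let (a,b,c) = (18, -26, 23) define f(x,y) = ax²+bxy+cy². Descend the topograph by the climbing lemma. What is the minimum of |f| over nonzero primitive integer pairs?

translate: b→10 (≡-26 mod 36), so (18,-26,23)→(18,10,15)
flip: (18,10,15)→(15,-10,18)
reduced (well bottom): (15,-10,18) with a≤c, −a<b≤a
well minimum = a = 15

15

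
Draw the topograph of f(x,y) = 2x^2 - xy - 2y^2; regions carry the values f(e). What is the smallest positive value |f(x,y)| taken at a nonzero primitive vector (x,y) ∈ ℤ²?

descent: ρ → (-2,1,2)  [lands on river]
river: ρ → (2,3,-1)
river: ρ → (-1,3,2)
river: ρ → (2,1,-2)
river: ρ → (-2,3,1)
river: ρ → (1,3,-2)
closes: descent 1, river 6
min |a| on river = 1

1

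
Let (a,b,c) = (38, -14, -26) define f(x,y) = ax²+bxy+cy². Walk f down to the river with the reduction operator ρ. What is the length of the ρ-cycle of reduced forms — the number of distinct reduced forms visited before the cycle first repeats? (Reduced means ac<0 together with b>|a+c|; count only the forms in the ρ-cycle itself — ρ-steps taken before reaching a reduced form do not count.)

D = 4148, ⌊√D⌋ = 64
descent: ρ → (-26,14,38)  [lands on river]
river: ρ → (38,62,-2)
river: ρ → (-2,62,38)
river: ρ → (38,14,-26)
river: ρ → (-26,38,26)
river: ρ → (26,14,-38)
river: ρ → (-38,62,2)
river: ρ → (2,62,-38)
river: ρ → (-38,14,26)
river: ρ → (26,38,-26)
ρ-cycle length = 10 (tail of 1 descent step not counted)

10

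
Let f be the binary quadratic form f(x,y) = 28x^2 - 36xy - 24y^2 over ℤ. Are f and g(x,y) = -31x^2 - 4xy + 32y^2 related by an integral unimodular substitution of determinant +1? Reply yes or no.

D₁ = 3984, D₂ = 3984
river cycle of f (length 16): (-24, 36, 28), (28, 20, -32), (-32, 44, 16), (16, 52, -20), (-20, 28, 40), (40, 52, -8), (-8, 60, 12), (12, 60, -8), (-8, 52, 40), (40, 28, -20), … (6 more)
river cycle of g (length 12): (32, 4, -31), (-31, 58, 5), (5, 62, -7), (-7, 50, 53), (53, 56, -4), (-4, 56, 53), (53, 50, -7), (-7, 62, 5), (5, 58, -31), (-31, 4, 32), … (2 more)
cycles differ ⇒ inequivalent

no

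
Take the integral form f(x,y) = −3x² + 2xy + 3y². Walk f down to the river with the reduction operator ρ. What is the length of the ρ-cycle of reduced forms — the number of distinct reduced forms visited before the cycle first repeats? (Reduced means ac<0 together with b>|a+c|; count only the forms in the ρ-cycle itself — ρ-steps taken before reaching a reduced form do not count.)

D = 40, ⌊√D⌋ = 6
river: ρ → (3,4,-2)
river: ρ → (-2,4,3)
river: ρ → (3,2,-3)
river: ρ → (-3,4,2)
river: ρ → (2,4,-3)
river: ρ → (-3,2,3)
ρ-cycle length = 6 (tail of 0 descent steps not counted)

6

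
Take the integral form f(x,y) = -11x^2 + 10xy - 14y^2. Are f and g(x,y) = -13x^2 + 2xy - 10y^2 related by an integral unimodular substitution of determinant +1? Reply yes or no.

D₁ = -516, D₂ = -516
f is negative-definite; reduce −f:
−f: reduced (well bottom): (11,-10,14) with a≤c, −a<b≤a
flip sign back: reduced form of f is (-11,10,-14)
g is negative-definite; reduce −g:
−g: flip: (13,-2,10)→(10,2,13)
−g: reduced (well bottom): (10,2,13) with a≤c, −a<b≤a
flip sign back: reduced form of g is (-10,-2,-13)
reduced forms (-11, 10, -14) vs (-10, -2, -13) ⇒ inequivalent

no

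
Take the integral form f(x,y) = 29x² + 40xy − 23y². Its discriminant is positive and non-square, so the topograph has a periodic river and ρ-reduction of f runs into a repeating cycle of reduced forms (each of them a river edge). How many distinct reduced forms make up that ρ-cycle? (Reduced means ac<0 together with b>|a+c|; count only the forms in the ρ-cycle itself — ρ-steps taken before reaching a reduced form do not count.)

D = 4268, ⌊√D⌋ = 65
river: ρ → (-23,52,17)
river: ρ → (17,50,-26)
river: ρ → (-26,54,13)
river: ρ → (13,50,-34)
river: ρ → (-34,18,29)
river: ρ → (29,40,-23)
ρ-cycle length = 6 (tail of 0 descent steps not counted)

6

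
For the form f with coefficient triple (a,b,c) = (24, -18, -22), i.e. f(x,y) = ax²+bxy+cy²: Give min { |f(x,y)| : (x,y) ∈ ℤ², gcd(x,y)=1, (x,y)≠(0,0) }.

descent: ρ → (-22,18,24)  [lands on river]
river: ρ → (24,30,-16)
river: ρ → (-16,34,20)
river: ρ → (20,46,-4)
river: ρ → (-4,42,42)
river: ρ → (42,42,-4)
river: ρ → (-4,46,20)
river: ρ → (20,34,-16)
river: ρ → (-16,30,24)
river: ρ → (24,18,-22)
river: ρ → (-22,26,20)
river: ρ → (20,14,-28)
river: ρ → (-28,42,6)
river: ρ → (6,42,-28)
river: ρ → (-28,14,20)
river: ρ → (20,26,-22)
closes: descent 1, river 16
min |a| on river = 4

4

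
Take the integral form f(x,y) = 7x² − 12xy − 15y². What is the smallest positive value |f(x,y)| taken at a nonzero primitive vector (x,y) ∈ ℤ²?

descent: ρ → (-15,12,7)  [lands on river]
river: ρ → (7,16,-11)
river: ρ → (-11,6,12)
river: ρ → (12,18,-5)
river: ρ → (-5,22,4)
river: ρ → (4,18,-15)
closes: descent 1, river 6
min |a| on river = 4

4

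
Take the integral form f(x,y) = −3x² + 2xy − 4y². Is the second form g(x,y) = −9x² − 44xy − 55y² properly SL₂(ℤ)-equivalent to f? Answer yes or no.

D₁ = -44, D₂ = -44
f is negative-definite; reduce −f:
−f: reduced (well bottom): (3,-2,4) with a≤c, −a<b≤a
flip sign back: reduced form of f is (-3,2,-4)
g is negative-definite; reduce −g:
−g: translate: b→8 (≡44 mod 18), so (9,44,55)→(9,8,3)
−g: flip: (9,8,3)→(3,-8,9)
−g: translate: b→-2 (≡-8 mod 6), so (3,-8,9)→(3,-2,4)
−g: reduced (well bottom): (3,-2,4) with a≤c, −a<b≤a
flip sign back: reduced form of g is (-3,2,-4)
reduced forms (-3, 2, -4) vs (-3, 2, -4) ⇒ equivalent

yes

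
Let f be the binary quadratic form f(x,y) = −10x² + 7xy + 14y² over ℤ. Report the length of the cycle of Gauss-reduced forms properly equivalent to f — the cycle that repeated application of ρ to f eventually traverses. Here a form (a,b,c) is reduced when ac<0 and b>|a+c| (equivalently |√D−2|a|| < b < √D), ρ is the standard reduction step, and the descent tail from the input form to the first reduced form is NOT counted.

D = 609, ⌊√D⌋ = 24
river: ρ → (14,21,-3)
river: ρ → (-3,21,14)
river: ρ → (14,7,-10)
river: ρ → (-10,13,11)
river: ρ → (11,9,-12)
river: ρ → (-12,15,8)
river: ρ → (8,17,-10)
river: ρ → (-10,23,2)
river: ρ → (2,21,-21)
river: ρ → (-21,21,2)
river: ρ → (2,23,-10)
river: ρ → (-10,17,8)
river: ρ → (8,15,-12)
river: ρ → (-12,9,11)
river: ρ → (11,13,-10)
river: ρ → (-10,7,14)
ρ-cycle length = 16 (tail of 0 descent steps not counted)

16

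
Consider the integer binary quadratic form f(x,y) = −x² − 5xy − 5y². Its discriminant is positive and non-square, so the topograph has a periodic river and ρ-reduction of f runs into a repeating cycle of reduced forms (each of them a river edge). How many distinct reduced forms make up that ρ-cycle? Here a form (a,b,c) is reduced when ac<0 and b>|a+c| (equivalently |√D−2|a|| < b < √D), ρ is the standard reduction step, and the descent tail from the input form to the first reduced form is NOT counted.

D = 5, ⌊√D⌋ = 2
descent: ρ → (-5,5,-1)
descent: ρ → (-1,1,1)  [lands on river]
river: ρ → (1,1,-1)
ρ-cycle length = 2 (tail of 2 descent steps not counted)

2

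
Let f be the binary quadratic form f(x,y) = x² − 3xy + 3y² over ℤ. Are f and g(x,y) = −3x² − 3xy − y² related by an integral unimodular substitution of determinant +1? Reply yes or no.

D₁ = -3, D₂ = -3
f: translate: b→1 (≡-3 mod 2), so (1,-3,3)→(1,1,1)
f: reduced (well bottom): (1,1,1) with a≤c, −a<b≤a
g is negative-definite; reduce −g:
−g: flip: (3,3,1)→(1,-3,3)
−g: translate: b→1 (≡-3 mod 2), so (1,-3,3)→(1,1,1)
−g: reduced (well bottom): (1,1,1) with a≤c, −a<b≤a
flip sign back: reduced form of g is (-1,-1,-1)
reduced forms (1, 1, 1) vs (-1, -1, -1) ⇒ inequivalent

no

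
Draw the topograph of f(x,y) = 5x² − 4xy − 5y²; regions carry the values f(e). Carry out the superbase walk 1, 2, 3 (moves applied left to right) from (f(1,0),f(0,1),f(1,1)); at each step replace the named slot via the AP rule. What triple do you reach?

start (5,-5,-4) = (f(1,0),f(0,1),f(1,1))
replace slot 1: 2·((-5)+(-4)) − 5 = -23 → (-23,-5,-4)
replace slot 2: 2·((-23)+(-4)) − (-5) = -49 → (-23,-49,-4)
replace slot 3: 2·((-23)+(-49)) − (-4) = -140 → (-23,-49,-140)

-23,-49,-140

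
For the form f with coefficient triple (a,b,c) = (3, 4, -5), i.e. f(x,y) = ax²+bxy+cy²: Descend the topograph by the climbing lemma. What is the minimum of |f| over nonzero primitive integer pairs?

river: ρ → (-5,6,2)
river: ρ → (2,6,-5)
river: ρ → (-5,4,3)
river: ρ → (3,8,-1)
river: ρ → (-1,8,3)
river: ρ → (3,4,-5)
closes: descent 0, river 6
min |a| on river = 1

1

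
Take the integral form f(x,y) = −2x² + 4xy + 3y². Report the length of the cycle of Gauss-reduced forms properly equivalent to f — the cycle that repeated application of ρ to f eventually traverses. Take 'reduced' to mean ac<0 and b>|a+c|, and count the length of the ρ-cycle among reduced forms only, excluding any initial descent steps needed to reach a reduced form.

D = 40, ⌊√D⌋ = 6
river: ρ → (3,2,-3)
river: ρ → (-3,4,2)
river: ρ → (2,4,-3)
river: ρ → (-3,2,3)
river: ρ → (3,4,-2)
river: ρ → (-2,4,3)
ρ-cycle length = 6 (tail of 0 descent steps not counted)

6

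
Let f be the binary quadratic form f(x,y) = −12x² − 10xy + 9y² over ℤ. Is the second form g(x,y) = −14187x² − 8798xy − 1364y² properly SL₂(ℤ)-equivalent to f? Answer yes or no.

D₁ = 532, D₂ = 532
river cycle of f (length 16): (9, 10, -12), (-12, 14, 7), (7, 14, -12), (-12, 10, 9), (9, 8, -13), (-13, 18, 4), (4, 22, -3), (-3, 20, 11), (11, 2, -12), (-12, 22, 1), … (6 more)
river cycle of g (length 16): (-12, 14, 7), (7, 14, -12), (-12, 10, 9), (9, 8, -13), (-13, 18, 4), (4, 22, -3), (-3, 20, 11), (11, 2, -12), (-12, 22, 1), (1, 22, -12), … (6 more)
cycles coincide ⇒ equivalent

yes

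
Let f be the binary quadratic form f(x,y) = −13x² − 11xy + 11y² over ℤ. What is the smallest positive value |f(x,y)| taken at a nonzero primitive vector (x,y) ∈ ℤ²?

descent: ρ → (11,11,-13)  [lands on river]
river: ρ → (-13,15,9)
river: ρ → (9,21,-7)
river: ρ → (-7,21,9)
river: ρ → (9,15,-13)
river: ρ → (-13,11,11)
closes: descent 1, river 6
min |a| on river = 7

7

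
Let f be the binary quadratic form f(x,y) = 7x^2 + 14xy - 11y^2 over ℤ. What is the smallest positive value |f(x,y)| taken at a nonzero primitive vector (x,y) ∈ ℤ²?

river: ρ → (-11,8,10)
river: ρ → (10,12,-9)
river: ρ → (-9,6,13)
river: ρ → (13,20,-2)
river: ρ → (-2,20,13)
river: ρ → (13,6,-9)
river: ρ → (-9,12,10)
river: ρ → (10,8,-11)
river: ρ → (-11,14,7)
river: ρ → (7,14,-11)
closes: descent 0, river 10
min |a| on river = 2

2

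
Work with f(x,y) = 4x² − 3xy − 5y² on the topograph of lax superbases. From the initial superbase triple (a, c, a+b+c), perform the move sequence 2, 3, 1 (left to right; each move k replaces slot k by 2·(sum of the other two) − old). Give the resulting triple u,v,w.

start (4,-5,-4) = (f(1,0),f(0,1),f(1,1))
replace slot 2: 2·(4+(-4)) − (-5) = 5 → (4,5,-4)
replace slot 3: 2·(4+5) − (-4) = 22 → (4,5,22)
replace slot 1: 2·(5+22) − 4 = 50 → (50,5,22)

50,5,22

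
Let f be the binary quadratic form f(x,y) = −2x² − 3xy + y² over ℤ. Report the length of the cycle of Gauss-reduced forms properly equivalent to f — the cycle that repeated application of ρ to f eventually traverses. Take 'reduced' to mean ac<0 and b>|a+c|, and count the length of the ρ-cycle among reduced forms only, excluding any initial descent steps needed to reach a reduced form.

D = 17, ⌊√D⌋ = 4
descent: ρ → (1,3,-2)  [lands on river]
river: ρ → (-2,1,2)
river: ρ → (2,3,-1)
river: ρ → (-1,3,2)
river: ρ → (2,1,-2)
river: ρ → (-2,3,1)
ρ-cycle length = 6 (tail of 1 descent step not counted)

6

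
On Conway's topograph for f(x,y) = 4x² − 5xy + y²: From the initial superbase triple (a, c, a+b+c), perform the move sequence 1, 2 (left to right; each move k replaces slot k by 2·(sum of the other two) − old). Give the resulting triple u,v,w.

start (4,1,0) = (f(1,0),f(0,1),f(1,1))
replace slot 1: 2·(1+0) − 4 = -2 → (-2,1,0)
replace slot 2: 2·((-2)+0) − 1 = -5 → (-2,-5,0)

-2,-5,0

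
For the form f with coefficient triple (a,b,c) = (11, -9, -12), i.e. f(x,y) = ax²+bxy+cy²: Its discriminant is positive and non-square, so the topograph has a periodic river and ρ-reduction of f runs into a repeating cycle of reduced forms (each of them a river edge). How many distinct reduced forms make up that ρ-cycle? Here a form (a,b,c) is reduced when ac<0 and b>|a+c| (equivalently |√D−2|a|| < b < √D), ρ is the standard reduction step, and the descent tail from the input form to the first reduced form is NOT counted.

D = 609, ⌊√D⌋ = 24
descent: ρ → (-12,9,11)  [lands on river]
river: ρ → (11,13,-10)
river: ρ → (-10,7,14)
river: ρ → (14,21,-3)
river: ρ → (-3,21,14)
river: ρ → (14,7,-10)
river: ρ → (-10,13,11)
river: ρ → (11,9,-12)
river: ρ → (-12,15,8)
river: ρ → (8,17,-10)
river: ρ → (-10,23,2)
river: ρ → (2,21,-21)
river: ρ → (-21,21,2)
river: ρ → (2,23,-10)
river: ρ → (-10,17,8)
river: ρ → (8,15,-12)
ρ-cycle length = 16 (tail of 1 descent step not counted)

16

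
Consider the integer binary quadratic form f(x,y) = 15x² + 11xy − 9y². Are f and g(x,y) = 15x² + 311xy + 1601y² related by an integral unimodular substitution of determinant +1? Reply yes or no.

D₁ = 661, D₂ = 661
river cycle of f (length 22): (-9, 25, 1), (1, 25, -9), (-9, 11, 15), (15, 19, -5), (-5, 21, 11), (11, 23, -3), (-3, 25, 3), (3, 23, -11), (-11, 21, 5), (5, 19, -15), … (12 more)
river cycle of g (length 22): (15, 11, -9), (-9, 25, 1), (1, 25, -9), (-9, 11, 15), (15, 19, -5), (-5, 21, 11), (11, 23, -3), (-3, 25, 3), (3, 23, -11), (-11, 21, 5), … (12 more)
cycles coincide ⇒ equivalent

yes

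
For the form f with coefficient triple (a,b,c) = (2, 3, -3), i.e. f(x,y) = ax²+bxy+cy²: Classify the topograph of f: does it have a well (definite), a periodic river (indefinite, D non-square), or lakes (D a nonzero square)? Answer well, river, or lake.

D = b²−4ac = 3² − 4·2·(-3) = 33
D > 0 non-square ⇒ indefinite ⇒ periodic river

river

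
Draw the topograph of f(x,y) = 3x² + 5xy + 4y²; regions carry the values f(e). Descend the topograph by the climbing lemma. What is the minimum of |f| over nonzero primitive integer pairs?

translate: b→-1 (≡5 mod 6), so (3,5,4)→(3,-1,2)
flip: (3,-1,2)→(2,1,3)
reduced (well bottom): (2,1,3) with a≤c, −a<b≤a
well minimum = a = 2

2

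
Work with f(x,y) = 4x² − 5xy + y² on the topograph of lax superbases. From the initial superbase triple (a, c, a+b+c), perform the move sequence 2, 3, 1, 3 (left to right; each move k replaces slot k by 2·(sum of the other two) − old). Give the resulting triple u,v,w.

start (4,1,0) = (f(1,0),f(0,1),f(1,1))
replace slot 2: 2·(4+0) − 1 = 7 → (4,7,0)
replace slot 3: 2·(4+7) − 0 = 22 → (4,7,22)
replace slot 1: 2·(7+22) − 4 = 54 → (54,7,22)
replace slot 3: 2·(54+7) − 22 = 100 → (54,7,100)

54,7,100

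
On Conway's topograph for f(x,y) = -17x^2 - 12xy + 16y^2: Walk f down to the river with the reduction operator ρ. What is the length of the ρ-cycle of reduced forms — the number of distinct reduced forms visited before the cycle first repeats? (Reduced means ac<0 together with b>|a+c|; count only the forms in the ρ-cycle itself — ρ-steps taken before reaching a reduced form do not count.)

D = 1232, ⌊√D⌋ = 35
descent: ρ → (16,12,-17)  [lands on river]
river: ρ → (-17,22,11)
river: ρ → (11,22,-17)
river: ρ → (-17,12,16)
river: ρ → (16,20,-13)
river: ρ → (-13,32,4)
river: ρ → (4,32,-13)
river: ρ → (-13,20,16)
ρ-cycle length = 8 (tail of 1 descent step not counted)

8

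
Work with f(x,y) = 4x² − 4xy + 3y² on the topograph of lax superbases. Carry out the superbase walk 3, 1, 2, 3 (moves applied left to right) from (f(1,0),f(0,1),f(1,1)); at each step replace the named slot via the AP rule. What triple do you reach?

start (4,3,3) = (f(1,0),f(0,1),f(1,1))
replace slot 3: 2·(4+3) − 3 = 11 → (4,3,11)
replace slot 1: 2·(3+11) − 4 = 24 → (24,3,11)
replace slot 2: 2·(24+11) − 3 = 67 → (24,67,11)
replace slot 3: 2·(24+67) − 11 = 171 → (24,67,171)

24,67,171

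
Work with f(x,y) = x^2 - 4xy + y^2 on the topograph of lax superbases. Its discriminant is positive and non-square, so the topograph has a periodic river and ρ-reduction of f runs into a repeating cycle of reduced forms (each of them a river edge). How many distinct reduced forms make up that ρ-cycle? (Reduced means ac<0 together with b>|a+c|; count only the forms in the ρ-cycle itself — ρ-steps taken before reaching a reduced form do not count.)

D = 12, ⌊√D⌋ = 3
descent: ρ → (1,2,-2)  [lands on river]
river: ρ → (-2,2,1)
ρ-cycle length = 2 (tail of 1 descent step not counted)

2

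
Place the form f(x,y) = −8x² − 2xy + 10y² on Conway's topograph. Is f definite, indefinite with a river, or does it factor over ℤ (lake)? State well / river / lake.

D = b²−4ac = (-2)² − 4·(-8)·10 = 324
D = 18² is a perfect square ⇒ form factors over ℤ ⇒ lakes

lake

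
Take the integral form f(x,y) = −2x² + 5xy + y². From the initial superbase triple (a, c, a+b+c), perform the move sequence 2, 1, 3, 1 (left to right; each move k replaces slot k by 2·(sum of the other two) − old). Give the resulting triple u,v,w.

start (-2,1,4) = (f(1,0),f(0,1),f(1,1))
replace slot 2: 2·((-2)+4) − 1 = 3 → (-2,3,4)
replace slot 1: 2·(3+4) − (-2) = 16 → (16,3,4)
replace slot 3: 2·(16+3) − 4 = 34 → (16,3,34)
replace slot 1: 2·(3+34) − 16 = 58 → (58,3,34)

58,3,34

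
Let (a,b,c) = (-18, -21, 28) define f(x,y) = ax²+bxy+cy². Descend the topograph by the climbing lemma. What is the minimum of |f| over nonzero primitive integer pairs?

descent: ρ → (28,21,-18)  [lands on river]
river: ρ → (-18,15,31)
river: ρ → (31,47,-2)
river: ρ → (-2,49,7)
river: ρ → (7,49,-2)
river: ρ → (-2,47,31)
river: ρ → (31,15,-18)
river: ρ → (-18,21,28)
river: ρ → (28,35,-11)
river: ρ → (-11,31,34)
river: ρ → (34,37,-8)
river: ρ → (-8,43,19)
river: ρ → (19,33,-18)
river: ρ → (-18,39,13)
river: ρ → (13,39,-18)
river: ρ → (-18,33,19)
river: ρ → (19,43,-8)
river: ρ → (-8,37,34)
river: ρ → (34,31,-11)
river: ρ → (-11,35,28)
closes: descent 1, river 20
min |a| on river = 2

2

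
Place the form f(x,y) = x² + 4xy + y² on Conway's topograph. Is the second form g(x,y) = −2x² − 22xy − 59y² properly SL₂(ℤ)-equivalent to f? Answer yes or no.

D₁ = 12, D₂ = 12
river cycle of f (length 2): (1, 2, -2), (-2, 2, 1)
river cycle of g (length 2): (-2, 2, 1), (1, 2, -2)
cycles coincide ⇒ equivalent

yes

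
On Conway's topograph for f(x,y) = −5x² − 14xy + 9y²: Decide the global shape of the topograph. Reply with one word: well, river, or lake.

D = b²−4ac = (-14)² − 4·(-5)·9 = 376
D > 0 non-square ⇒ indefinite ⇒ periodic river

river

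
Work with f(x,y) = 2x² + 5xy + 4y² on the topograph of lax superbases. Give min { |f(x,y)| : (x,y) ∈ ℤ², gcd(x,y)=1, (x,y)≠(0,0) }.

translate: b→1 (≡5 mod 4), so (2,5,4)→(2,1,1)
flip: (2,1,1)→(1,-1,2)
translate: b→1 (≡-1 mod 2), so (1,-1,2)→(1,1,2)
reduced (well bottom): (1,1,2) with a≤c, −a<b≤a
well minimum = a = 1

1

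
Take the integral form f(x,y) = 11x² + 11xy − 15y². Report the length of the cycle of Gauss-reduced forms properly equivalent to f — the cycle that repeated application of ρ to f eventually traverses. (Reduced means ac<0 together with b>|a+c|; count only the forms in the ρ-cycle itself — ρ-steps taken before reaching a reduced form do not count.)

D = 781, ⌊√D⌋ = 27
river: ρ → (-15,19,7)
river: ρ → (7,23,-9)
river: ρ → (-9,13,17)
river: ρ → (17,21,-5)
river: ρ → (-5,19,21)
river: ρ → (21,23,-3)
river: ρ → (-3,25,13)
river: ρ → (13,27,-1)
river: ρ → (-1,27,13)
river: ρ → (13,25,-3)
river: ρ → (-3,23,21)
river: ρ → (21,19,-5)
river: ρ → (-5,21,17)
river: ρ → (17,13,-9)
river: ρ → (-9,23,7)
river: ρ → (7,19,-15)
river: ρ → (-15,11,11)
river: ρ → (11,11,-15)
ρ-cycle length = 18 (tail of 0 descent steps not counted)

18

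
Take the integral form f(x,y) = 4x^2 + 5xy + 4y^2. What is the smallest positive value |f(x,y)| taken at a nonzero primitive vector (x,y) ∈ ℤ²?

translate: b→-3 (≡5 mod 8), so (4,5,4)→(4,-3,3)
flip: (4,-3,3)→(3,3,4)
reduced (well bottom): (3,3,4) with a≤c, −a<b≤a
well minimum = a = 3

3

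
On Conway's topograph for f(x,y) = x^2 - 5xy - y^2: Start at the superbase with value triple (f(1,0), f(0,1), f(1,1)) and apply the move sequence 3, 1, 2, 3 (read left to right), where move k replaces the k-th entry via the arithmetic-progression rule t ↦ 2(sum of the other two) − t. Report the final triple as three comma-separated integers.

start (1,-1,-5) = (f(1,0),f(0,1),f(1,1))
replace slot 3: 2·(1+(-1)) − (-5) = 5 → (1,-1,5)
replace slot 1: 2·((-1)+5) − 1 = 7 → (7,-1,5)
replace slot 2: 2·(7+5) − (-1) = 25 → (7,25,5)
replace slot 3: 2·(7+25) − 5 = 59 → (7,25,59)

7,25,59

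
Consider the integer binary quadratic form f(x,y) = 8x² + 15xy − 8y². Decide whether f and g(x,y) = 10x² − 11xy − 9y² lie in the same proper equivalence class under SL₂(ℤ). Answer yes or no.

D₁ = 481, D₂ = 481
river cycle of f (length 26): (-8, 17, 6), (6, 19, -5), (-5, 21, 2), (2, 19, -15), (-15, 11, 6), (6, 13, -13), (-13, 13, 6), (6, 11, -15), (-15, 19, 2), (2, 21, -5), … (16 more)
river cycle of g (length 30): (-9, 11, 10), (10, 9, -10), (-10, 11, 9), (9, 7, -12), (-12, 17, 4), (4, 15, -16), (-16, 17, 3), (3, 19, -10), (-10, 21, 1), (1, 21, -10), … (20 more)
cycles differ ⇒ inequivalent

no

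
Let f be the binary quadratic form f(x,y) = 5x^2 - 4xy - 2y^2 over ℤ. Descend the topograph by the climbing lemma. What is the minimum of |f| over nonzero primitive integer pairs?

descent: ρ → (-2,4,5)  [lands on river]
river: ρ → (5,6,-1)
river: ρ → (-1,6,5)
river: ρ → (5,4,-2)
closes: descent 1, river 4
min |a| on river = 1

1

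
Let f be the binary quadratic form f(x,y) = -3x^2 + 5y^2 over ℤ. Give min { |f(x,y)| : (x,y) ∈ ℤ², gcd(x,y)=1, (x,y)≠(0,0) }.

descent: ρ → (5,0,-3)
descent: ρ → (-3,6,2)  [lands on river]
river: ρ → (2,6,-3)
closes: descent 2, river 2
min |a| on river = 2

2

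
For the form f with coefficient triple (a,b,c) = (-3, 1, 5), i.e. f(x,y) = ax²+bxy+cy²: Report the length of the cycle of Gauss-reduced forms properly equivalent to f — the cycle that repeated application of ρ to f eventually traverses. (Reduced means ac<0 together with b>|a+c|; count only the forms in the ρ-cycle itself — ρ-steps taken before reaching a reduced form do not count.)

D = 61, ⌊√D⌋ = 7
descent: ρ → (5,-1,-3)
descent: ρ → (-3,7,1)  [lands on river]
river: ρ → (1,7,-3)
river: ρ → (-3,5,3)
river: ρ → (3,7,-1)
river: ρ → (-1,7,3)
river: ρ → (3,5,-3)
ρ-cycle length = 6 (tail of 2 descent steps not counted)

6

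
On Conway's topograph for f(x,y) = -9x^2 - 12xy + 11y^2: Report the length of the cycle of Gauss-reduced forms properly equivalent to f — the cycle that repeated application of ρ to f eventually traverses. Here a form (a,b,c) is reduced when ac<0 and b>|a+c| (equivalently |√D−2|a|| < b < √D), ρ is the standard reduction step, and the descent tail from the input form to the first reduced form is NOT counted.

D = 540, ⌊√D⌋ = 23
descent: ρ → (11,12,-9)  [lands on river]
river: ρ → (-9,6,14)
river: ρ → (14,22,-1)
river: ρ → (-1,22,14)
river: ρ → (14,6,-9)
river: ρ → (-9,12,11)
river: ρ → (11,10,-10)
river: ρ → (-10,10,11)
ρ-cycle length = 8 (tail of 1 descent step not counted)

8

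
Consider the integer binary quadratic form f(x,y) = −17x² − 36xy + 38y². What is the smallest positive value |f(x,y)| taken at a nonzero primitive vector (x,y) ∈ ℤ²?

descent: ρ → (38,36,-17)  [lands on river]
river: ρ → (-17,32,42)
river: ρ → (42,52,-7)
river: ρ → (-7,60,10)
river: ρ → (10,60,-7)
river: ρ → (-7,52,42)
river: ρ → (42,32,-17)
river: ρ → (-17,36,38)
river: ρ → (38,40,-15)
river: ρ → (-15,50,23)
river: ρ → (23,42,-23)
river: ρ → (-23,50,15)
river: ρ → (15,40,-38)
river: ρ → (-38,36,17)
river: ρ → (17,32,-42)
river: ρ → (-42,52,7)
river: ρ → (7,60,-10)
river: ρ → (-10,60,7)
river: ρ → (7,52,-42)
river: ρ → (-42,32,17)
river: ρ → (17,36,-38)
river: ρ → (-38,40,15)
river: ρ → (15,50,-23)
river: ρ → (-23,42,23)
river: ρ → (23,50,-15)
river: ρ → (-15,40,38)
closes: descent 1, river 26
min |a| on river = 7

7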